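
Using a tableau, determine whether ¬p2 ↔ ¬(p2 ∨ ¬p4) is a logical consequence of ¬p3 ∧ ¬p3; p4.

Yes

Initial set: {(¬p3 ∧ ¬p3); p4; ¬(¬p2 ↔ ¬(p2 ∨ ¬p4))}.
(¬p3 ∧ ¬p3): α-rule — add ¬p3, ¬p3.
¬(¬p2 ↔ ¬(p2 ∨ ¬p4)): β-rule — branch into ¬p2, ¬¬(p2 ∨ ¬p4)  //  ¬¬p2, ¬(p2 ∨ ¬p4).
  branch 1 (add ¬p2, ¬¬(p2 ∨ ¬p4)):
    ¬¬(p2 ∨ ¬p4): β-rule — branch into p2  //  ¬p4.
      branch 1.1 (add p2):
        × closes — contains both p2 and ¬p2.
      branch 1.2 (add ¬p4):
        × closes — contains both p4 and ¬p4.
  branch 2 (add ¬¬p2, ¬(p2 ∨ ¬p4)):
    ¬(p2 ∨ ¬p4): α-rule — add ¬p2, ¬¬p4.
    × closes — contains both p2 and ¬p2.
All 3 branches close.
Every branch closed, so the premises entail the conclusion.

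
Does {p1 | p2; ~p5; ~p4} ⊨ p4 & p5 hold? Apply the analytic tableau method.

No

Initial set: {(p1 | p2); ~p5; ~p4; ~(p4 & p5)}.
(p1 | p2): β-rule — branch into p1  //  p2.
  branch 1 (add p1):
    ~(p4 & p5): β-rule — branch into ~p4  //  ~p5.
      branch 1.1 (add ~p4):
        ○ open, literals {p1=1, p4=0, p5=0}.
      branch 1.2 (add ~p5):
        ○ open, literals {p1=1, p4=0, p5=0}.
  branch 2 (add p2):
    ~(p4 & p5): β-rule — branch into ~p4  //  ~p5.
      branch 2.1 (add ~p4):
        ○ open, literals {p2=1, p4=0, p5=0}.
      branch 2.2 (add ~p5):
        ○ open, literals {p2=1, p4=0, p5=0}.
0 branches closed, 4 open.
An open branch gives a countermodel: p1=1, p4=0, p5=0 (unmentioned atoms arbitrary); the premises hold there but the conclusion fails.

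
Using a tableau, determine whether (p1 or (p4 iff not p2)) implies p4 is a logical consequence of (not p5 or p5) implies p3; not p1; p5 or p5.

No

Initial set: {((not p5 or p5) implies p3); not p1; (p5 or p5); not ((p1 or (p4 iff not p2)) implies p4)}.
not ((p1 or (p4 iff not p2)) implies p4): α-rule — add (p1 or (p4 iff not p2)), not p4.
((not p5 or p5) implies p3): β-rule — branch into not (not p5 or p5)  //  p3.
  branch 1 (add not (not p5 or p5)):
    not (not p5 or p5): α-rule — add not not p5, not p5.
    × closes — contains both p5 and not p5.
  branch 2 (add p3):
    (p5 or p5): β-rule — branch into p5  //  p5.
      branch 2.1 (add p5):
        (p1 or (p4 iff not p2)): β-rule — branch into p1  //  (p4 iff not p2).
          branch 2.1.1 (add p1):
            × closes — contains both p1 and not p1.
          branch 2.1.2 (add (p4 iff not p2)):
            (p4 iff not p2): β-rule — branch into p4, not p2  //  not p4, not not p2.
              branch 2.1.2.1 (add p4, not p2):
                × closes — contains both p4 and not p4.
              branch 2.1.2.2 (add not p4, not not p2):
                ○ open, literals {p1=F, p2=T, p3=T, p4=F, p5=T}.
      branch 2.2 (add p5):
        (p1 or (p4 iff not p2)): β-rule — branch into p1  //  (p4 iff not p2).
          branch 2.2.1 (add p1):
            × closes — contains both p1 and not p1.
          branch 2.2.2 (add (p4 iff not p2)):
            (p4 iff not p2): β-rule — branch into p4, not p2  //  not p4, not not p2.
              branch 2.2.2.1 (add p4, not p2):
                × closes — contains both p4 and not p4.
              branch 2.2.2.2 (add not p4, not not p2):
                ○ open, literals {p1=F, p2=T, p3=T, p4=F, p5=T}.
5 branches closed, 2 open.
An open branch gives a countermodel: p1=F, p2=T, p3=T, p4=F, p5=T (unmentioned atoms arbitrary); the premises hold there but the conclusion fails.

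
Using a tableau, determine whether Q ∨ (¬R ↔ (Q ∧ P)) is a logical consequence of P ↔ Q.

Initial set: {T (P ↔ Q); F (Q ∨ (¬R ↔ (Q ∧ P)))}.
F (Q ∨ (¬R ↔ (Q ∧ P))): α-rule — add F Q, F (¬R ↔ (Q ∧ P)).
T (P ↔ Q): β-rule — branch into T P, T Q  //  F P, F Q.
  branch 1 (add T P, T Q):
    × closes — contains both Q and ¬Q.
  branch 2 (add F P, F Q):
    F (¬R ↔ (Q ∧ P)): β-rule — branch into T ¬R, F (Q ∧ P)  //  F ¬R, T (Q ∧ P).
      branch 2.1 (add T ¬R, F (Q ∧ P)):
        F (Q ∧ P): β-rule — branch into F Q  //  F P.
          branch 2.1.1 (add F Q):
            ○ open, literals {P=0, Q=0, R=0}.
          branch 2.1.2 (add F P):
            ○ open, literals {P=0, Q=0, R=0}.
      branch 2.2 (add F ¬R, T (Q ∧ P)):
        T (Q ∧ P): α-rule — add T Q, T P.
        × closes — contains both Q and ¬Q.
2 branches closed, 2 open.
An open branch gives a countermodel: P=0, Q=0, R=0 (unmentioned atoms arbitrary); the premises hold there but the conclusion fails.

No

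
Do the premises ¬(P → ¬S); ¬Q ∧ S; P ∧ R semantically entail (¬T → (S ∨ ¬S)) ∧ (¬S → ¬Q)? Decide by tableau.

Yes

Initial set: {¬(P → ¬S); (¬Q ∧ S); (P ∧ R); ¬((¬T → (S ∨ ¬S)) ∧ (¬S → ¬Q))}.
¬(P → ¬S): α-rule — add P, ¬¬S.
(¬Q ∧ S): α-rule — add ¬Q, S.
(P ∧ R): α-rule — add P, R.
¬((¬T → (S ∨ ¬S)) ∧ (¬S → ¬Q)): β-rule — branch into ¬(¬T → (S ∨ ¬S))  //  ¬(¬S → ¬Q).
  branch 1 (add ¬(¬T → (S ∨ ¬S))):
    ¬(¬T → (S ∨ ¬S)): α-rule — add ¬T, ¬(S ∨ ¬S).
    ¬(S ∨ ¬S): α-rule — add ¬S, ¬¬S.
    × closes — contains both S and ¬S.
  branch 2 (add ¬(¬S → ¬Q)):
    ¬(¬S → ¬Q): α-rule — add ¬S, ¬¬Q.
    × closes — contains both S and ¬S.
All 2 branches close.
Every branch closed, so the premises entail the conclusion.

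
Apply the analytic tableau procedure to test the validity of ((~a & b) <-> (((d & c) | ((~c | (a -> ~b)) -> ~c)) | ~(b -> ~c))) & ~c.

Not valid

Assume the negation and expand:
Initial set: {~(((~a & b) <-> (((d & c) | ((~c | (a -> ~b)) -> ~c)) | ~(b -> ~c))) & ~c)}.
~(((~a & b) <-> (((d & c) | ((~c | (a -> ~b)) -> ~c)) | ~(b -> ~c))) & ~c): β-rule — branch into ~((~a & b) <-> (((d & c) | ((~c | (a -> ~b)) -> ~c)) | ~(b -> ~c)))  //  ~~c.
  branch 1 (add ~((~a & b) <-> (((d & c) | ((~c | (a -> ~b)) -> ~c)) | ~(b -> ~c)))):
    ~((~a & b) <-> (((d & c) | ((~c | (a -> ~b)) -> ~c)) | ~(b -> ~c))): β-rule — branch into (~a & b), ~(((d & c) | ((~c | (a -> ~b)) -> ~c)) | ~(b -> ~c))  //  ~(~a & b), (((d & c) | ((~c | (a -> ~b)) -> ~c)) | ~(b -> ~c)).
      branch 1.1 (add (~a & b), ~(((d & c) | ((~c | (a -> ~b)) -> ~c)) | ~(b -> ~c))):
        (~a & b): α-rule — add ~a, b.
        ~(((d & c) | ((~c | (a -> ~b)) -> ~c)) | ~(b -> ~c)): α-rule — add ~((d & c) | ((~c | (a -> ~b)) -> ~c)), ~~(b -> ~c).
        ~((d & c) | ((~c | (a -> ~b)) -> ~c)): α-rule — add ~(d & c), ~((~c | (a -> ~b)) -> ~c).
        ~((~c | (a -> ~b)) -> ~c): α-rule — add (~c | (a -> ~b)), ~~c.
        ~~(b -> ~c): β-rule — branch into ~b  //  ~c.
          branch 1.1.1 (add ~b):
            × closes — contains both b and ~b.
          branch 1.1.2 (add ~c):
            × closes — contains both c and ~c.
      branch 1.2 (add ~(~a & b), (((d & c) | ((~c | (a -> ~b)) -> ~c)) | ~(b -> ~c))):
        ~(~a & b): β-rule — branch into ~~a  //  ~b.
          branch 1.2.1 (add ~~a):
            (((d & c) | ((~c | (a -> ~b)) -> ~c)) | ~(b -> ~c)): β-rule — branch into ((d & c) | ((~c | (a -> ~b)) -> ~c))  //  ~(b -> ~c).
              branch 1.2.1.1 (add ((d & c) | ((~c | (a -> ~b)) -> ~c))):
                ((d & c) | ((~c | (a -> ~b)) -> ~c)): β-rule — branch into (d & c)  //  ((~c | (a -> ~b)) -> ~c).
                  branch 1.2.1.1.1 (add (d & c)):
                    (d & c): α-rule — add d, c.
                    ○ open, literals {a=true, c=true, d=true}.
                  branch 1.2.1.1.2 (add ((~c | (a -> ~b)) -> ~c)):
                    ((~c | (a -> ~b)) -> ~c): β-rule — branch into ~(~c | (a -> ~b))  //  ~c.
                      branch 1.2.1.1.2.1 (add ~(~c | (a -> ~b))):
                        ~(~c | (a -> ~b)): α-rule — add ~~c, ~(a -> ~b).
                        ~(a -> ~b): α-rule — add a, ~~b.
                        ○ open, literals {a=true, b=true, c=true}.
                      branch 1.2.1.1.2.2 (add ~c):
                        ○ open, literals {a=true, c=false}.
              branch 1.2.1.2 (add ~(b -> ~c)):
                ~(b -> ~c): α-rule — add b, ~~c.
                ○ open, literals {a=true, b=true, c=true}.
          branch 1.2.2 (add ~b):
            (((d & c) | ((~c | (a -> ~b)) -> ~c)) | ~(b -> ~c)): β-rule — branch into ((d & c) | ((~c | (a -> ~b)) -> ~c))  //  ~(b -> ~c).
              branch 1.2.2.1 (add ((d & c) | ((~c | (a -> ~b)) -> ~c))):
                ((d & c) | ((~c | (a -> ~b)) -> ~c)): β-rule — branch into (d & c)  //  ((~c | (a -> ~b)) -> ~c).
                  branch 1.2.2.1.1 (add (d & c)):
                    (d & c): α-rule — add d, c.
                    ○ open, literals {b=false, c=true, d=true}.
                  branch 1.2.2.1.2 (add ((~c | (a -> ~b)) -> ~c)):
                    ((~c | (a -> ~b)) -> ~c): β-rule — branch into ~(~c | (a -> ~b))  //  ~c.
                      branch 1.2.2.1.2.1 (add ~(~c | (a -> ~b))):
                        ~(~c | (a -> ~b)): α-rule — add ~~c, ~(a -> ~b).
                        ~(a -> ~b): α-rule — add a, ~~b.
                        × closes — contains both b and ~b.
                      branch 1.2.2.1.2.2 (add ~c):
                        ○ open, literals {b=false, c=false}.
              branch 1.2.2.2 (add ~(b -> ~c)):
                ~(b -> ~c): α-rule — add b, ~~c.
                × closes — contains both b and ~b.
  branch 2 (add ~~c):
    ○ open, literals {c=true}.
4 branches closed, 7 open.
An open branch gives a countermodel: a=true, c=true, d=true (unmentioned atoms arbitrary); under it the original formula is false.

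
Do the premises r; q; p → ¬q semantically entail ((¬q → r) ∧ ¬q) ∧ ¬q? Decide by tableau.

Initial set: {r; q; (p → ¬q); ¬(((¬q → r) ∧ ¬q) ∧ ¬q)}.
(p → ¬q): β-rule — branch into ¬p  //  ¬q.
  branch 1 (add ¬p):
    ¬(((¬q → r) ∧ ¬q) ∧ ¬q): β-rule — branch into ¬((¬q → r) ∧ ¬q)  //  ¬¬q.
      branch 1.1 (add ¬((¬q → r) ∧ ¬q)):
        ¬((¬q → r) ∧ ¬q): β-rule — branch into ¬(¬q → r)  //  ¬¬q.
          branch 1.1.1 (add ¬(¬q → r)):
            ¬(¬q → r): α-rule — add ¬q, ¬r.
            × closes — contains both q and ¬q.
          branch 1.1.2 (add ¬¬q):
            ○ open, literals {p=false, q=true, r=true}.
      branch 1.2 (add ¬¬q):
        ○ open, literals {p=false, q=true, r=true}.
  branch 2 (add ¬q):
    × closes — contains both q and ¬q.
2 branches closed, 2 open.
An open branch gives a countermodel: p=false, q=true, r=true (unmentioned atoms arbitrary); the premises hold there but the conclusion fails.

No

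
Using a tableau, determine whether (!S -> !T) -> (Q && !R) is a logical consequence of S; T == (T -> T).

No

Initial set: {S; (T == (T -> T)); !((!S -> !T) -> (Q && !R))}.
!((!S -> !T) -> (Q && !R)): α-rule — add (!S -> !T), !(Q && !R).
(T == (T -> T)): β-rule — branch into T, (T -> T)  //  !T, !(T -> T).
  branch 1 (add T, (T -> T)):
    (!S -> !T): β-rule — branch into !!S  //  !T.
      branch 1.1 (add !!S):
        !(Q && !R): β-rule — branch into !Q  //  !!R.
          branch 1.1.1 (add !Q):
            (T -> T): β-rule — branch into !T  //  T.
              branch 1.1.1.1 (add !T):
                × closes — contains both T and !T.
              branch 1.1.1.2 (add T):
                ○ open, literals {Q=false, S=true, T=true}.
          branch 1.1.2 (add !!R):
            (T -> T): β-rule — branch into !T  //  T.
              branch 1.1.2.1 (add !T):
                × closes — contains both T and !T.
              branch 1.1.2.2 (add T):
                ○ open, literals {R=true, S=true, T=true}.
      branch 1.2 (add !T):
        × closes — contains both T and !T.
  branch 2 (add !T, !(T -> T)):
    !(T -> T): α-rule — add T, !T.
    × closes — contains both T and !T.
4 branches closed, 2 open.
An open branch gives a countermodel: Q=false, S=true, T=true (unmentioned atoms arbitrary); the premises hold there but the conclusion fails.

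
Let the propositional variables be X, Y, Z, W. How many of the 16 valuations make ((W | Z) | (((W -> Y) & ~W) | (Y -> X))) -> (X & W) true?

4

Initial set: {(((W | Z) | (((W -> Y) & ~W) | (Y -> X))) -> (X & W))}.
(((W | Z) | (((W -> Y) & ~W) | (Y -> X))) -> (X & W)): β-rule — branch into ~((W | Z) | (((W -> Y) & ~W) | (Y -> X)))  //  (X & W).
  branch 1 (add ~((W | Z) | (((W -> Y) & ~W) | (Y -> X)))):
    ~((W | Z) | (((W -> Y) & ~W) | (Y -> X))): α-rule — add ~(W | Z), ~(((W -> Y) & ~W) | (Y -> X)).
    ~(W | Z): α-rule — add ~W, ~Z.
    ~(((W -> Y) & ~W) | (Y -> X)): α-rule — add ~((W -> Y) & ~W), ~(Y -> X).
    ~(Y -> X): α-rule — add Y, ~X.
    ~((W -> Y) & ~W): β-rule — branch into ~(W -> Y)  //  ~~W.
      branch 1.1 (add ~(W -> Y)):
        ~(W -> Y): α-rule — add W, ~Y.
        × closes — contains both W and ~W.
      branch 1.2 (add ~~W):
        × closes — contains both W and ~W.
  branch 2 (add (X & W)):
    (X & W): α-rule — add X, W.
    ○ open, literals {W=true, X=true}.
2 branches closed, 1 open.
Each open branch fixes some atoms; the unmentioned ones are free. Counting distinct full assignments: branch {W=true, X=true} (Y, Z) contributes 4 new. Total: 4.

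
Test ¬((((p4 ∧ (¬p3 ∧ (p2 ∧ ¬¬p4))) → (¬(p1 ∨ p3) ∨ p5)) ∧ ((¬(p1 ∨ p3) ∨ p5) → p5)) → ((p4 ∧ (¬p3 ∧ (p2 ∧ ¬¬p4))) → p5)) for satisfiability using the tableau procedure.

Unsatisfiable

Initial set: {¬((((p4 ∧ (¬p3 ∧ (p2 ∧ ¬¬p4))) → (¬(p1 ∨ p3) ∨ p5)) ∧ ((¬(p1 ∨ p3) ∨ p5) → p5)) → ((p4 ∧ (¬p3 ∧ (p2 ∧ ¬¬p4))) → p5))}.
¬((((p4 ∧ (¬p3 ∧ (p2 ∧ ¬¬p4))) → (¬(p1 ∨ p3) ∨ p5)) ∧ ((¬(p1 ∨ p3) ∨ p5) → p5)) → ((p4 ∧ (¬p3 ∧ (p2 ∧ ¬¬p4))) → p5)): α-rule — add (((p4 ∧ (¬p3 ∧ (p2 ∧ ¬¬p4))) → (¬(p1 ∨ p3) ∨ p5)) ∧ ((¬(p1 ∨ p3) ∨ p5) → p5)), ¬((p4 ∧ (¬p3 ∧ (p2 ∧ ¬¬p4))) → p5).
(((p4 ∧ (¬p3 ∧ (p2 ∧ ¬¬p4))) → (¬(p1 ∨ p3) ∨ p5)) ∧ ((¬(p1 ∨ p3) ∨ p5) → p5)): α-rule — add ((p4 ∧ (¬p3 ∧ (p2 ∧ ¬¬p4))) → (¬(p1 ∨ p3) ∨ p5)), ((¬(p1 ∨ p3) ∨ p5) → p5).
¬((p4 ∧ (¬p3 ∧ (p2 ∧ ¬¬p4))) → p5): α-rule — add (p4 ∧ (¬p3 ∧ (p2 ∧ ¬¬p4))), ¬p5.
(p4 ∧ (¬p3 ∧ (p2 ∧ ¬¬p4))): α-rule — add p4, (¬p3 ∧ (p2 ∧ ¬¬p4)).
(¬p3 ∧ (p2 ∧ ¬¬p4)): α-rule — add ¬p3, (p2 ∧ ¬¬p4).
(p2 ∧ ¬¬p4): α-rule — add p2, ¬¬p4.
¬¬p4: drop double negation, giving p4.
((p4 ∧ (¬p3 ∧ (p2 ∧ ¬¬p4))) → (¬(p1 ∨ p3) ∨ p5)): β-rule — branch into ¬(p4 ∧ (¬p3 ∧ (p2 ∧ ¬¬p4)))  //  (¬(p1 ∨ p3) ∨ p5).
  branch 1 (add ¬(p4 ∧ (¬p3 ∧ (p2 ∧ ¬¬p4)))):
    ((¬(p1 ∨ p3) ∨ p5) → p5): β-rule — branch into ¬(¬(p1 ∨ p3) ∨ p5)  //  p5.
      branch 1.1 (add ¬(¬(p1 ∨ p3) ∨ p5)):
        ¬(¬(p1 ∨ p3) ∨ p5): α-rule — add ¬¬(p1 ∨ p3), ¬p5.
        ¬(p4 ∧ (¬p3 ∧ (p2 ∧ ¬¬p4))): β-rule — branch into ¬p4  //  ¬(¬p3 ∧ (p2 ∧ ¬¬p4)).
          branch 1.1.1 (add ¬p4):
            × closes — contains both p4 and ¬p4.
          branch 1.1.2 (add ¬(¬p3 ∧ (p2 ∧ ¬¬p4))):
            ¬¬(p1 ∨ p3): β-rule — branch into p1  //  p3.
              branch 1.1.2.1 (add p1):
                ¬(¬p3 ∧ (p2 ∧ ¬¬p4)): β-rule — branch into ¬¬p3  //  ¬(p2 ∧ ¬¬p4).
                  branch 1.1.2.1.1 (add ¬¬p3):
                    × closes — contains both p3 and ¬p3.
                  branch 1.1.2.1.2 (add ¬(p2 ∧ ¬¬p4)):
                    ¬(p2 ∧ ¬¬p4): β-rule — branch into ¬p2  //  ¬¬¬p4.
                      branch 1.1.2.1.2.1 (add ¬p2):
                        × closes — contains both p2 and ¬p2.
                      branch 1.1.2.1.2.2 (add ¬¬¬p4):
                        ¬¬¬p4: drop double negation, giving ¬p4.
                        × closes — contains both p4 and ¬p4.
              branch 1.1.2.2 (add p3):
                × closes — contains both p3 and ¬p3.
      branch 1.2 (add p5):
        × closes — contains both p5 and ¬p5.
  branch 2 (add (¬(p1 ∨ p3) ∨ p5)):
    ((¬(p1 ∨ p3) ∨ p5) → p5): β-rule — branch into ¬(¬(p1 ∨ p3) ∨ p5)  //  p5.
      branch 2.1 (add ¬(¬(p1 ∨ p3) ∨ p5)):
        ¬(¬(p1 ∨ p3) ∨ p5): α-rule — add ¬¬(p1 ∨ p3), ¬p5.
        (¬(p1 ∨ p3) ∨ p5): β-rule — branch into ¬(p1 ∨ p3)  //  p5.
          branch 2.1.1 (add ¬(p1 ∨ p3)):
            ¬(p1 ∨ p3): α-rule — add ¬p1, ¬p3.
            ¬¬(p1 ∨ p3): β-rule — branch into p1  //  p3.
              branch 2.1.1.1 (add p1):
                × closes — contains both p1 and ¬p1.
              branch 2.1.1.2 (add p3):
                × closes — contains both p3 and ¬p3.
          branch 2.1.2 (add p5):
            × closes — contains both p5 and ¬p5.
      branch 2.2 (add p5):
        × closes — contains both p5 and ¬p5.
All 10 branches close.
Every branch closed; the formula is unsatisfiable.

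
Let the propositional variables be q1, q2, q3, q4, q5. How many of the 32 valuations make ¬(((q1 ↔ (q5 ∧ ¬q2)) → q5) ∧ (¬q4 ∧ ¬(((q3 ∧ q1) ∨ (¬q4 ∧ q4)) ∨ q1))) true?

Initial set: {¬(((q1 ↔ (q5 ∧ ¬q2)) → q5) ∧ (¬q4 ∧ ¬(((q3 ∧ q1) ∨ (¬q4 ∧ q4)) ∨ q1)))}.
¬(((q1 ↔ (q5 ∧ ¬q2)) → q5) ∧ (¬q4 ∧ ¬(((q3 ∧ q1) ∨ (¬q4 ∧ q4)) ∨ q1))): β-rule — branch into ¬((q1 ↔ (q5 ∧ ¬q2)) → q5)  //  ¬(¬q4 ∧ ¬(((q3 ∧ q1) ∨ (¬q4 ∧ q4)) ∨ q1)).
  branch 1 (add ¬((q1 ↔ (q5 ∧ ¬q2)) → q5)):
    ¬((q1 ↔ (q5 ∧ ¬q2)) → q5): α-rule — add (q1 ↔ (q5 ∧ ¬q2)), ¬q5.
    (q1 ↔ (q5 ∧ ¬q2)): β-rule — branch into q1, (q5 ∧ ¬q2)  //  ¬q1, ¬(q5 ∧ ¬q2).
      branch 1.1 (add q1, (q5 ∧ ¬q2)):
        (q5 ∧ ¬q2): α-rule — add q5, ¬q2.
        × closes — contains both q5 and ¬q5.
      branch 1.2 (add ¬q1, ¬(q5 ∧ ¬q2)):
        ¬(q5 ∧ ¬q2): β-rule — branch into ¬q5  //  ¬¬q2.
          branch 1.2.1 (add ¬q5):
            ○ open, literals {q1=0, q5=0}.
          branch 1.2.2 (add ¬¬q2):
            ○ open, literals {q1=0, q2=1, q5=0}.
  branch 2 (add ¬(¬q4 ∧ ¬(((q3 ∧ q1) ∨ (¬q4 ∧ q4)) ∨ q1))):
    ¬(¬q4 ∧ ¬(((q3 ∧ q1) ∨ (¬q4 ∧ q4)) ∨ q1)): β-rule — branch into ¬¬q4  //  ¬¬(((q3 ∧ q1) ∨ (¬q4 ∧ q4)) ∨ q1).
      branch 2.1 (add ¬¬q4):
        ○ open, literals {q4=1}.
      branch 2.2 (add ¬¬(((q3 ∧ q1) ∨ (¬q4 ∧ q4)) ∨ q1)):
        ¬¬(((q3 ∧ q1) ∨ (¬q4 ∧ q4)) ∨ q1): β-rule — branch into ((q3 ∧ q1) ∨ (¬q4 ∧ q4))  //  q1.
          branch 2.2.1 (add ((q3 ∧ q1) ∨ (¬q4 ∧ q4))):
            ((q3 ∧ q1) ∨ (¬q4 ∧ q4)): β-rule — branch into (q3 ∧ q1)  //  (¬q4 ∧ q4).
              branch 2.2.1.1 (add (q3 ∧ q1)):
                (q3 ∧ q1): α-rule — add q3, q1.
                ○ open, literals {q1=1, q3=1}.
              branch 2.2.1.2 (add (¬q4 ∧ q4)):
                (¬q4 ∧ q4): α-rule — add ¬q4, q4.
                × closes — contains both q4 and ¬q4.
          branch 2.2.2 (add q1):
            ○ open, literals {q1=1}.
2 branches closed, 5 open.
Each open branch fixes some atoms; the unmentioned ones are free. Counting distinct full assignments: branch {q1=0, q5=0} (q2, q3, q4) contributes 8 new; branch {q1=0, q2=1, q5=0} (q3, q4) contributes 0 new; branch {q4=1} (q1, q2, q3, q5) contributes 12 new; branch {q1=1, q3=1} (q2, q4, q5) contributes 4 new; branch {q1=1} (q2, q3, q4, q5) contributes 4 new. Total: 28.

28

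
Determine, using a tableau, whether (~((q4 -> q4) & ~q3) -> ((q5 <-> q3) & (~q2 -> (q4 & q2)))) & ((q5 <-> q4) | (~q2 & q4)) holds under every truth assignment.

Not valid

Assume the negation and expand:
Initial set: {~((~((q4 -> q4) & ~q3) -> ((q5 <-> q3) & (~q2 -> (q4 & q2)))) & ((q5 <-> q4) | (~q2 & q4)))}.
~((~((q4 -> q4) & ~q3) -> ((q5 <-> q3) & (~q2 -> (q4 & q2)))) & ((q5 <-> q4) | (~q2 & q4))): β-rule — branch into ~(~((q4 -> q4) & ~q3) -> ((q5 <-> q3) & (~q2 -> (q4 & q2))))  //  ~((q5 <-> q4) | (~q2 & q4)).
  branch 1 (add ~(~((q4 -> q4) & ~q3) -> ((q5 <-> q3) & (~q2 -> (q4 & q2))))):
    ~(~((q4 -> q4) & ~q3) -> ((q5 <-> q3) & (~q2 -> (q4 & q2)))): α-rule — add ~((q4 -> q4) & ~q3), ~((q5 <-> q3) & (~q2 -> (q4 & q2))).
    ~((q4 -> q4) & ~q3): β-rule — branch into ~(q4 -> q4)  //  ~~q3.
      branch 1.1 (add ~(q4 -> q4)):
        ~(q4 -> q4): α-rule — add q4, ~q4.
        × closes — contains both q4 and ~q4.
      branch 1.2 (add ~~q3):
        ~((q5 <-> q3) & (~q2 -> (q4 & q2))): β-rule — branch into ~(q5 <-> q3)  //  ~(~q2 -> (q4 & q2)).
          branch 1.2.1 (add ~(q5 <-> q3)):
            ~(q5 <-> q3): β-rule — branch into q5, ~q3  //  ~q5, q3.
              branch 1.2.1.1 (add q5, ~q3):
                × closes — contains both q3 and ~q3.
              branch 1.2.1.2 (add ~q5, q3):
                ○ open, literals {q3=1, q5=0}.
          branch 1.2.2 (add ~(~q2 -> (q4 & q2))):
            ~(~q2 -> (q4 & q2)): α-rule — add ~q2, ~(q4 & q2).
            ~(q4 & q2): β-rule — branch into ~q4  //  ~q2.
              branch 1.2.2.1 (add ~q4):
                ○ open, literals {q2=0, q3=1, q4=0}.
              branch 1.2.2.2 (add ~q2):
                ○ open, literals {q2=0, q3=1}.
  branch 2 (add ~((q5 <-> q4) | (~q2 & q4))):
    ~((q5 <-> q4) | (~q2 & q4)): α-rule — add ~(q5 <-> q4), ~(~q2 & q4).
    ~(q5 <-> q4): β-rule — branch into q5, ~q4  //  ~q5, q4.
      branch 2.1 (add q5, ~q4):
        ~(~q2 & q4): β-rule — branch into ~~q2  //  ~q4.
          branch 2.1.1 (add ~~q2):
            ○ open, literals {q2=1, q4=0, q5=1}.
          branch 2.1.2 (add ~q4):
            ○ open, literals {q4=0, q5=1}.
      branch 2.2 (add ~q5, q4):
        ~(~q2 & q4): β-rule — branch into ~~q2  //  ~q4.
          branch 2.2.1 (add ~~q2):
            ○ open, literals {q2=1, q4=1, q5=0}.
          branch 2.2.2 (add ~q4):
            × closes — contains both q4 and ~q4.
3 branches closed, 6 open.
An open branch gives a countermodel: q3=1, q5=0 (unmentioned atoms arbitrary); under it the original formula is false.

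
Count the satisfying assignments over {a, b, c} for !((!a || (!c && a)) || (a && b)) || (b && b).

Initial set: {(!((!a || (!c && a)) || (a && b)) || (b && b))}.
(!((!a || (!c && a)) || (a && b)) || (b && b)): β-rule — branch into !((!a || (!c && a)) || (a && b))  //  (b && b).
  branch 1 (add !((!a || (!c && a)) || (a && b))):
    !((!a || (!c && a)) || (a && b)): α-rule — add !(!a || (!c && a)), !(a && b).
    !(!a || (!c && a)): α-rule — add !!a, !(!c && a).
    !(a && b): β-rule — branch into !a  //  !b.
      branch 1.1 (add !a):
        × closes — contains both a and !a.
      branch 1.2 (add !b):
        !(!c && a): β-rule — branch into !!c  //  !a.
          branch 1.2.1 (add !!c):
            ○ open, literals {a=T, b=F, c=T}.
          branch 1.2.2 (add !a):
            × closes — contains both a and !a.
  branch 2 (add (b && b)):
    (b && b): α-rule — add b, b.
    ○ open, literals {b=T}.
2 branches closed, 2 open.
Each open branch fixes some atoms; the unmentioned ones are free. Counting distinct full assignments: branch {a=T, b=F, c=T} (none free) contributes 1 new; branch {b=T} (a, c) contributes 4 new. Total: 5.

5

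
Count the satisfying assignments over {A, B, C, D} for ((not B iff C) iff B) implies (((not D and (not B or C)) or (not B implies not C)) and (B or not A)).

Initial set: {(((not B iff C) iff B) implies (((not D and (not B or C)) or (not B implies not C)) and (B or not A)))}.
(((not B iff C) iff B) implies (((not D and (not B or C)) or (not B implies not C)) and (B or not A))): β-rule — branch into not ((not B iff C) iff B)  //  (((not D and (not B or C)) or (not B implies not C)) and (B or not A)).
  branch 1 (add not ((not B iff C) iff B)):
    not ((not B iff C) iff B): β-rule — branch into (not B iff C), not B  //  not (not B iff C), B.
      branch 1.1 (add (not B iff C), not B):
        (not B iff C): β-rule — branch into not B, C  //  not not B, not C.
          branch 1.1.1 (add not B, C):
            ○ open, literals {B=false, C=true}.
          branch 1.1.2 (add not not B, not C):
            × closes — contains both B and not B.
      branch 1.2 (add not (not B iff C), B):
        not (not B iff C): β-rule — branch into not B, not C  //  not not B, C.
          branch 1.2.1 (add not B, not C):
            × closes — contains both B and not B.
          branch 1.2.2 (add not not B, C):
            ○ open, literals {B=true, C=true}.
  branch 2 (add (((not D and (not B or C)) or (not B implies not C)) and (B or not A))):
    (((not D and (not B or C)) or (not B implies not C)) and (B or not A)): α-rule — add ((not D and (not B or C)) or (not B implies not C)), (B or not A).
    ((not D and (not B or C)) or (not B implies not C)): β-rule — branch into (not D and (not B or C))  //  (not B implies not C).
      branch 2.1 (add (not D and (not B or C))):
        (not D and (not B or C)): α-rule — add not D, (not B or C).
        (B or not A): β-rule — branch into B  //  not A.
          branch 2.1.1 (add B):
            (not B or C): β-rule — branch into not B  //  C.
              branch 2.1.1.1 (add not B):
                × closes — contains both B and not B.
              branch 2.1.1.2 (add C):
                ○ open, literals {B=true, C=true, D=false}.
          branch 2.1.2 (add not A):
            (not B or C): β-rule — branch into not B  //  C.
              branch 2.1.2.1 (add not B):
                ○ open, literals {A=false, B=false, D=false}.
              branch 2.1.2.2 (add C):
                ○ open, literals {A=false, C=true, D=false}.
      branch 2.2 (add (not B implies not C)):
        (B or not A): β-rule — branch into B  //  not A.
          branch 2.2.1 (add B):
            (not B implies not C): β-rule — branch into not not B  //  not C.
              branch 2.2.1.1 (add not not B):
                ○ open, literals {B=true}.
              branch 2.2.1.2 (add not C):
                ○ open, literals {B=true, C=false}.
          branch 2.2.2 (add not A):
            (not B implies not C): β-rule — branch into not not B  //  not C.
              branch 2.2.2.1 (add not not B):
                ○ open, literals {A=false, B=true}.
              branch 2.2.2.2 (add not C):
                ○ open, literals {A=false, C=false}.
3 branches closed, 9 open.
Each open branch fixes some atoms; the unmentioned ones are free. Counting distinct full assignments: branch {B=false, C=true} (A, D) contributes 4 new; branch {B=true, C=true} (A, D) contributes 4 new; branch {B=true, C=true, D=false} (A) contributes 0 new; branch {A=false, B=false, D=false} (C) contributes 1 new; branch {A=false, C=true, D=false} (B) contributes 0 new; branch {B=true} (A, C, D) contributes 4 new; branch {B=true, C=false} (A, D) contributes 0 new; branch {A=false, B=true} (C, D) contributes 0 new; branch {A=false, C=false} (B, D) contributes 1 new. Total: 14.

14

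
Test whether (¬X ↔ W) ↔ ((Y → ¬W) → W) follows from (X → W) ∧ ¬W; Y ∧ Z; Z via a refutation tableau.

Yes

Initial set: {((X → W) ∧ ¬W); (Y ∧ Z); Z; ¬((¬X ↔ W) ↔ ((Y → ¬W) → W))}.
((X → W) ∧ ¬W): α-rule — add (X → W), ¬W.
(Y ∧ Z): α-rule — add Y, Z.
¬((¬X ↔ W) ↔ ((Y → ¬W) → W)): β-rule — branch into (¬X ↔ W), ¬((Y → ¬W) → W)  //  ¬(¬X ↔ W), ((Y → ¬W) → W).
  branch 1 (add (¬X ↔ W), ¬((Y → ¬W) → W)):
    ¬((Y → ¬W) → W): α-rule — add (Y → ¬W), ¬W.
    (X → W): β-rule — branch into ¬X  //  W.
      branch 1.1 (add ¬X):
        (¬X ↔ W): β-rule — branch into ¬X, W  //  ¬¬X, ¬W.
          branch 1.1.1 (add ¬X, W):
            × closes — contains both W and ¬W.
          branch 1.1.2 (add ¬¬X, ¬W):
            × closes — contains both X and ¬X.
      branch 1.2 (add W):
        × closes — contains both W and ¬W.
  branch 2 (add ¬(¬X ↔ W), ((Y → ¬W) → W)):
    (X → W): β-rule — branch into ¬X  //  W.
      branch 2.1 (add ¬X):
        ¬(¬X ↔ W): β-rule — branch into ¬X, ¬W  //  ¬¬X, W.
          branch 2.1.1 (add ¬X, ¬W):
            ((Y → ¬W) → W): β-rule — branch into ¬(Y → ¬W)  //  W.
              branch 2.1.1.1 (add ¬(Y → ¬W)):
                ¬(Y → ¬W): α-rule — add Y, ¬¬W.
                × closes — contains both W and ¬W.
              branch 2.1.1.2 (add W):
                × closes — contains both W and ¬W.
          branch 2.1.2 (add ¬¬X, W):
            × closes — contains both X and ¬X.
      branch 2.2 (add W):
        × closes — contains both W and ¬W.
All 7 branches close.
Every branch closed, so the premises entail the conclusion.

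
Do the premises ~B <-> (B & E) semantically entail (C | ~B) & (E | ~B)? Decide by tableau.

Initial set: {T (~B <-> (B & E)); F ((C | ~B) & (E | ~B))}.
T (~B <-> (B & E)): β-rule — branch into T ~B, T (B & E)  //  F ~B, F (B & E).
  branch 1 (add T ~B, T (B & E)):
    T (B & E): α-rule — add T B, T E.
    × closes — contains both B and ~B.
  branch 2 (add F ~B, F (B & E)):
    F ((C | ~B) & (E | ~B)): β-rule — branch into F (C | ~B)  //  F (E | ~B).
      branch 2.1 (add F (C | ~B)):
        F (C | ~B): α-rule — add F C, F ~B.
        F (B & E): β-rule — branch into F B  //  F E.
          branch 2.1.1 (add F B):
            × closes — contains both B and ~B.
          branch 2.1.2 (add F E):
            ○ open, literals {B=true, C=false, E=false}.
      branch 2.2 (add F (E | ~B)):
        F (E | ~B): α-rule — add F E, F ~B.
        F (B & E): β-rule — branch into F B  //  F E.
          branch 2.2.1 (add F B):
            × closes — contains both B and ~B.
          branch 2.2.2 (add F E):
            ○ open, literals {B=true, E=false}.
3 branches closed, 2 open.
An open branch gives a countermodel: B=true, C=false, E=false (unmentioned atoms arbitrary); the premises hold there but the conclusion fails.

No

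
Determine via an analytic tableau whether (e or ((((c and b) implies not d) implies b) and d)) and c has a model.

Initial set: {((e or ((((c and b) implies not d) implies b) and d)) and c)}.
((e or ((((c and b) implies not d) implies b) and d)) and c): α-rule — add (e or ((((c and b) implies not d) implies b) and d)), c.
(e or ((((c and b) implies not d) implies b) and d)): β-rule — branch into e  //  ((((c and b) implies not d) implies b) and d).
  branch 1 (add e):
    ○ open, literals {c=T, e=T}.
  branch 2 (add ((((c and b) implies not d) implies b) and d)):
    ((((c and b) implies not d) implies b) and d): α-rule — add (((c and b) implies not d) implies b), d.
    (((c and b) implies not d) implies b): β-rule — branch into not ((c and b) implies not d)  //  b.
      branch 2.1 (add not ((c and b) implies not d)):
        not ((c and b) implies not d): α-rule — add (c and b), not not d.
        (c and b): α-rule — add c, b.
        ○ open, literals {b=T, c=T, d=T}.
      branch 2.2 (add b):
        ○ open, literals {b=T, c=T, d=T}.
0 branches closed, 3 open.
An open branch gives a satisfying assignment: c=T, e=T.

Satisfiable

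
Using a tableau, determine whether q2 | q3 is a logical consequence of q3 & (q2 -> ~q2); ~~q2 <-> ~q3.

Yes

Initial set: {(q3 & (q2 -> ~q2)); (~~q2 <-> ~q3); ~(q2 | q3)}.
(q3 & (q2 -> ~q2)): α-rule — add q3, (q2 -> ~q2).
~(q2 | q3): α-rule — add ~q2, ~q3.
× closes — contains both q3 and ~q3.
All 1 branch closes.
Every branch closed, so the premises entail the conclusion.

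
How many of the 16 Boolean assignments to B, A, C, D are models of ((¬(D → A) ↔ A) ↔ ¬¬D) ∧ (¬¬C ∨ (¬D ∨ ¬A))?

Initial set: {(((¬(D → A) ↔ A) ↔ ¬¬D) ∧ (¬¬C ∨ (¬D ∨ ¬A)))}.
(((¬(D → A) ↔ A) ↔ ¬¬D) ∧ (¬¬C ∨ (¬D ∨ ¬A))): α-rule — add ((¬(D → A) ↔ A) ↔ ¬¬D), (¬¬C ∨ (¬D ∨ ¬A)).
((¬(D → A) ↔ A) ↔ ¬¬D): β-rule — branch into (¬(D → A) ↔ A), ¬¬D  //  ¬(¬(D → A) ↔ A), ¬¬¬D.
  branch 1 (add (¬(D → A) ↔ A), ¬¬D):
    ¬¬D: drop double negation, giving D.
    (¬¬C ∨ (¬D ∨ ¬A)): β-rule — branch into ¬¬C  //  (¬D ∨ ¬A).
      branch 1.1 (add ¬¬C):
        ¬¬C: drop double negation, giving C.
        (¬(D → A) ↔ A): β-rule — branch into ¬(D → A), A  //  ¬¬(D → A), ¬A.
          branch 1.1.1 (add ¬(D → A), A):
            ¬(D → A): α-rule — add D, ¬A.
            × closes — contains both A and ¬A.
          branch 1.1.2 (add ¬¬(D → A), ¬A):
            ¬¬(D → A): β-rule — branch into ¬D  //  A.
              branch 1.1.2.1 (add ¬D):
                × closes — contains both D and ¬D.
              branch 1.1.2.2 (add A):
                × closes — contains both A and ¬A.
      branch 1.2 (add (¬D ∨ ¬A)):
        (¬(D → A) ↔ A): β-rule — branch into ¬(D → A), A  //  ¬¬(D → A), ¬A.
          branch 1.2.1 (add ¬(D → A), A):
            ¬(D → A): α-rule — add D, ¬A.
            × closes — contains both A and ¬A.
          branch 1.2.2 (add ¬¬(D → A), ¬A):
            (¬D ∨ ¬A): β-rule — branch into ¬D  //  ¬A.
              branch 1.2.2.1 (add ¬D):
                × closes — contains both D and ¬D.
              branch 1.2.2.2 (add ¬A):
                ¬¬(D → A): β-rule — branch into ¬D  //  A.
                  branch 1.2.2.2.1 (add ¬D):
                    × closes — contains both D and ¬D.
                  branch 1.2.2.2.2 (add A):
                    × closes — contains both A and ¬A.
  branch 2 (add ¬(¬(D → A) ↔ A), ¬¬¬D):
    ¬¬¬D: drop double negation, giving ¬D.
    (¬¬C ∨ (¬D ∨ ¬A)): β-rule — branch into ¬¬C  //  (¬D ∨ ¬A).
      branch 2.1 (add ¬¬C):
        ¬¬C: drop double negation, giving C.
        ¬(¬(D → A) ↔ A): β-rule — branch into ¬(D → A), ¬A  //  ¬¬(D → A), A.
          branch 2.1.1 (add ¬(D → A), ¬A):
            ¬(D → A): α-rule — add D, ¬A.
            × closes — contains both D and ¬D.
          branch 2.1.2 (add ¬¬(D → A), A):
            ¬¬(D → A): β-rule — branch into ¬D  //  A.
              branch 2.1.2.1 (add ¬D):
                ○ open, literals {A=true, C=true, D=false}.
              branch 2.1.2.2 (add A):
                ○ open, literals {A=true, C=true, D=false}.
      branch 2.2 (add (¬D ∨ ¬A)):
        ¬(¬(D → A) ↔ A): β-rule — branch into ¬(D → A), ¬A  //  ¬¬(D → A), A.
          branch 2.2.1 (add ¬(D → A), ¬A):
            ¬(D → A): α-rule — add D, ¬A.
            × closes — contains both D and ¬D.
          branch 2.2.2 (add ¬¬(D → A), A):
            (¬D ∨ ¬A): β-rule — branch into ¬D  //  ¬A.
              branch 2.2.2.1 (add ¬D):
                ¬¬(D → A): β-rule — branch into ¬D  //  A.
                  branch 2.2.2.1.1 (add ¬D):
                    ○ open, literals {A=true, D=false}.
                  branch 2.2.2.1.2 (add A):
                    ○ open, literals {A=true, D=false}.
              branch 2.2.2.2 (add ¬A):
                × closes — contains both A and ¬A.
10 branches closed, 4 open.
Each open branch fixes some atoms; the unmentioned ones are free. Counting distinct full assignments: branch {A=true, C=true, D=false} (B) contributes 2 new; branch {A=true, C=true, D=false} (B) contributes 0 new; branch {A=true, D=false} (B, C) contributes 2 new; branch {A=true, D=false} (B, C) contributes 0 new. Total: 4.

4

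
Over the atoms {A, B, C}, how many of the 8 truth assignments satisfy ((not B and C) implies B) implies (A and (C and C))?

Initial set: {(((not B and C) implies B) implies (A and (C and C)))}.
(((not B and C) implies B) implies (A and (C and C))): β-rule — branch into not ((not B and C) implies B)  //  (A and (C and C)).
  branch 1 (add not ((not B and C) implies B)):
    not ((not B and C) implies B): α-rule — add (not B and C), not B.
    (not B and C): α-rule — add not B, C.
    ○ open, literals {B=F, C=T}.
  branch 2 (add (A and (C and C))):
    (A and (C and C)): α-rule — add A, (C and C).
    (C and C): α-rule — add C, C.
    ○ open, literals {A=T, C=T}.
0 branches closed, 2 open.
Each open branch fixes some atoms; the unmentioned ones are free. Counting distinct full assignments: branch {B=F, C=T} (A) contributes 2 new; branch {A=T, C=T} (B) contributes 1 new. Total: 3.

3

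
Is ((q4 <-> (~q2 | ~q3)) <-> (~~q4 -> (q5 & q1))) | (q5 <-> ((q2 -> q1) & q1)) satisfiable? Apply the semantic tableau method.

Initial set: {T (((q4 <-> (~q2 | ~q3)) <-> (~~q4 -> (q5 & q1))) | (q5 <-> ((q2 -> q1) & q1)))}.
T (((q4 <-> (~q2 | ~q3)) <-> (~~q4 -> (q5 & q1))) | (q5 <-> ((q2 -> q1) & q1))): β-rule — branch into T ((q4 <-> (~q2 | ~q3)) <-> (~~q4 -> (q5 & q1)))  //  T (q5 <-> ((q2 -> q1) & q1)).
  branch 1 (add T ((q4 <-> (~q2 | ~q3)) <-> (~~q4 -> (q5 & q1)))):
    T ((q4 <-> (~q2 | ~q3)) <-> (~~q4 -> (q5 & q1))): β-rule — branch into T (q4 <-> (~q2 | ~q3)), T (~~q4 -> (q5 & q1))  //  F (q4 <-> (~q2 | ~q3)), F (~~q4 -> (q5 & q1)).
      branch 1.1 (add T (q4 <-> (~q2 | ~q3)), T (~~q4 -> (q5 & q1))):
        T (q4 <-> (~q2 | ~q3)): β-rule — branch into T q4, T (~q2 | ~q3)  //  F q4, F (~q2 | ~q3).
          branch 1.1.1 (add T q4, T (~q2 | ~q3)):
            T (~~q4 -> (q5 & q1)): β-rule — branch into F ~~q4  //  T (q5 & q1).
              branch 1.1.1.1 (add F ~~q4):
                F ~~q4: drop double negation, giving F q4.
                × closes — contains both q4 and ~q4.
              branch 1.1.1.2 (add T (q5 & q1)):
                T (q5 & q1): α-rule — add T q5, T q1.
                T (~q2 | ~q3): β-rule — branch into T ~q2  //  T ~q3.
                  branch 1.1.1.2.1 (add T ~q2):
                    ○ open, literals {q1=T, q2=F, q4=T, q5=T}.
                  branch 1.1.1.2.2 (add T ~q3):
                    ○ open, literals {q1=T, q3=F, q4=T, q5=T}.
          branch 1.1.2 (add F q4, F (~q2 | ~q3)):
            F (~q2 | ~q3): α-rule — add F ~q2, F ~q3.
            T (~~q4 -> (q5 & q1)): β-rule — branch into F ~~q4  //  T (q5 & q1).
              branch 1.1.2.1 (add F ~~q4):
                F ~~q4: drop double negation, giving F q4.
                ○ open, literals {q2=T, q3=T, q4=F}.
              branch 1.1.2.2 (add T (q5 & q1)):
                T (q5 & q1): α-rule — add T q5, T q1.
                ○ open, literals {q1=T, q2=T, q3=T, q4=F, q5=T}.
      branch 1.2 (add F (q4 <-> (~q2 | ~q3)), F (~~q4 -> (q5 & q1))):
        F (~~q4 -> (q5 & q1)): α-rule — add T ~~q4, F (q5 & q1).
        T ~~q4: drop double negation, giving T q4.
        F (q4 <-> (~q2 | ~q3)): β-rule — branch into T q4, F (~q2 | ~q3)  //  F q4, T (~q2 | ~q3).
          branch 1.2.1 (add T q4, F (~q2 | ~q3)):
            F (~q2 | ~q3): α-rule — add F ~q2, F ~q3.
            F (q5 & q1): β-rule — branch into F q5  //  F q1.
              branch 1.2.1.1 (add F q5):
                ○ open, literals {q2=T, q3=T, q4=T, q5=F}.
              branch 1.2.1.2 (add F q1):
                ○ open, literals {q1=F, q2=T, q3=T, q4=T}.
          branch 1.2.2 (add F q4, T (~q2 | ~q3)):
            × closes — contains both q4 and ~q4.
  branch 2 (add T (q5 <-> ((q2 -> q1) & q1))):
    T (q5 <-> ((q2 -> q1) & q1)): β-rule — branch into T q5, T ((q2 -> q1) & q1)  //  F q5, F ((q2 -> q1) & q1).
      branch 2.1 (add T q5, T ((q2 -> q1) & q1)):
        T ((q2 -> q1) & q1): α-rule — add T (q2 -> q1), T q1.
        T (q2 -> q1): β-rule — branch into F q2  //  T q1.
          branch 2.1.1 (add F q2):
            ○ open, literals {q1=T, q2=F, q5=T}.
          branch 2.1.2 (add T q1):
            ○ open, literals {q1=T, q5=T}.
      branch 2.2 (add F q5, F ((q2 -> q1) & q1)):
        F ((q2 -> q1) & q1): β-rule — branch into F (q2 -> q1)  //  F q1.
          branch 2.2.1 (add F (q2 -> q1)):
            F (q2 -> q1): α-rule — add T q2, F q1.
            ○ open, literals {q1=F, q2=T, q5=F}.
          branch 2.2.2 (add F q1):
            ○ open, literals {q1=F, q5=F}.
2 branches closed, 10 open.
An open branch gives a satisfying assignment: q1=T, q2=F, q4=T, q5=T.

Satisfiable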